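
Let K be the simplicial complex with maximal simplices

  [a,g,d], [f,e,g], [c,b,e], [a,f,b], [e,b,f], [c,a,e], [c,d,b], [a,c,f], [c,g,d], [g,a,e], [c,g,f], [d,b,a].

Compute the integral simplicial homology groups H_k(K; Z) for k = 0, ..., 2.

Order the vertices as a < b < c < d < e < f < g. Listing each simplex with vertices in this order, K has dimension 2 with simplices:

  0-simplices (7): a, b, c, d, e, f, g
  1-simplices (18): ab, ac, ad, ae, af, ag, bc, bd, be, bf, cd, ce, cf, cg, dg, ef, eg, fg
  2-simplices (12): abd, abf, ace, acf, adg, aeg, bcd, bce, bef, cdg, cfg, efg

Hence C_0 ≅ Z^7, C_1 ≅ Z^18, C_2 ≅ Z^12.

∂_1: C_1 → C_0 maps an edge to its endpoints' difference, ∂[p,q] = q − p. For instance
  ∂ag = g − a.
As a 7×18 matrix over Z this has rank 6, with invariant factors (1,1,1,1,1,1).

The boundary map ∂_2: C_2 → C_1 sends each 2-simplex [p,q,r] to [q,r] − [p,r] + [p,q]. For instance
  ∂aeg = eg − ag + ae,
  ∂adg = dg − ag + ad.
The resulting 18×12 matrix has rank 12, and its Smith normal form has invariant factors (1,1,1,1,1,1,1,1,1,1,1,2).

Computing H_k = (kernel of ∂_k) / (image of ∂_{k+1}):

  H_0: rank C_0 − rank ∂_1 = 7 − 6 = 1, and the invariant factors of ∂_1 are all 1, so H_0 = Z.
  H_1: rank ker ∂_1 − rank ∂_2 = (18 − 6) − 12 = 0, and ∂_2 has invariant factor 2 > 1, so H_1 = Z/2.
  H_2: rank ker ∂_2 − rank ∂_3 = (12 − 12) − 0 = 0, and there is no ∂_3, so H_2 = 0.

H_0 = Z,  H_1 = Z/2,  H_2 = 0.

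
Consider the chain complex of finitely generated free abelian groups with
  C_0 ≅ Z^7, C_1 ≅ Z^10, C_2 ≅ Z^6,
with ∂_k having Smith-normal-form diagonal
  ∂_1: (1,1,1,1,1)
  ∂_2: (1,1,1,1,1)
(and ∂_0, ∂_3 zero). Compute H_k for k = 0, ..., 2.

H_0 = Z^2,  H_1 = 0,  H_2 = Z.

H_0: b_0 = 7 − 0 − 5 = 2; torsion from ∂_1 factors > 1: none. So H_0 = Z^2.
H_1: b_1 = 10 − 5 − 5 = 0; torsion from ∂_2 factors > 1: none. So H_1 = 0.
H_2: b_2 = 6 − 5 − 0 = 1; torsion from ∂_3 factors > 1: none. So H_2 = Z.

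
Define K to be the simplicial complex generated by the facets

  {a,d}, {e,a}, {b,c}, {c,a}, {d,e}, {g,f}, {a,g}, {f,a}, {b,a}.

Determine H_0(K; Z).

Order the vertices as a < b < c < d < e < f < g. Listing each simplex with vertices in this order, K has dimension 1 with simplices:

  0-simplices (7): a, b, c, d, e, f, g
  1-simplices (9): ab, ac, ad, ae, af, ag, bc, de, fg

giving chain groups C_0 ≅ Z^7, C_1 ≅ Z^9.

Boundary ∂_1: C_1 → C_0 sends each edge [p,q] (with p < q) to q − p. For instance
  ∂ae = e − a.
This gives a 7×9 integer matrix of rank 6; reducing to Smith normal form yields diagonal entries (1,1,1,1,1,1).

Computing H_k = (kernel of ∂_k) / (image of ∂_{k+1}):

  H_0: rank C_0 − rank ∂_1 = 7 − 6 = 1, and the invariant factors of ∂_1 are all 1, so H_0 = Z.

(K is a triangulation of a wedge of 3 circles.)

H_0 ≅ Z.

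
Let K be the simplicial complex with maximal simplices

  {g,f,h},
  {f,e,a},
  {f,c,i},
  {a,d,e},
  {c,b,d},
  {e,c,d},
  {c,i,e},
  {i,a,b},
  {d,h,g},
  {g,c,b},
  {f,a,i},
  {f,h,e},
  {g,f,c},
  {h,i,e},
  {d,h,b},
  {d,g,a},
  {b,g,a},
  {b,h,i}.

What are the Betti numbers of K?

We work with the vertex ordering a < b < c < d < e < f < g < h < i. The simplices of K, each written with vertices in increasing order, are:

  0-simplices (9): a, b, c, d, e, f, g, h, i
  1-simplices (27): ab, ad, ae, af, ag, ai, bc, bd, bg, bh, bi, cd, ce, cf, cg, ci, de, dg, dh, ef, eh, ei, fg, fh, fi, gh, hi
  2-simplices (18): abg, abi, ade, adg, aef, afi, bcd, bcg, bdh, bhi, cde, cei, cfg, cfi, dgh, efh, ehi, fgh

giving chain groups C_0 ≅ Z^9, C_1 ≅ Z^27, C_2 ≅ Z^18.

∂_1: C_1 → C_0 sends each edge [p,q] (with p < q) to q − p. For instance
  ∂cg = g − c.
This gives a 9×27 integer matrix of rank 8; reducing to Smith normal form yields diagonal entries (1,1,1,1,1,1,1,1).

The boundary map ∂_2: C_2 → C_1 maps a triangle to the signed sum of its edges. For instance
  ∂afi = fi − ai + af,
  ∂bcg = cg − bg + bc.
The 27×18 boundary matrix has rank 18 and Smith normal form diag(1,1,1,1,1,1,1,1,1,1,1,1,1,1,1,1,1,2).

Computing H_k = (kernel of ∂_k) / (image of ∂_{k+1}):

  H_0: rank C_0 − rank ∂_1 = 9 − 8 = 1, and the invariant factors of ∂_1 are all 1, so H_0 ≅ Z.
  H_1: rank ker ∂_1 − rank ∂_2 = (27 − 8) − 18 = 1, and ∂_2 has invariant factor 2 > 1, so H_1 ≅ Z ⊕ Z/2.
  H_2: rank ker ∂_2 − rank ∂_3 = (18 − 18) − 0 = 0, and there is no ∂_3, so H_2 ≅ 0.

(K is a triangulation of the Klein bottle.)

Hence the Betti numbers are b_0 = 1, b_1 = 1, b_2 = 0.

b_0 = 1, b_1 = 1, b_2 = 0.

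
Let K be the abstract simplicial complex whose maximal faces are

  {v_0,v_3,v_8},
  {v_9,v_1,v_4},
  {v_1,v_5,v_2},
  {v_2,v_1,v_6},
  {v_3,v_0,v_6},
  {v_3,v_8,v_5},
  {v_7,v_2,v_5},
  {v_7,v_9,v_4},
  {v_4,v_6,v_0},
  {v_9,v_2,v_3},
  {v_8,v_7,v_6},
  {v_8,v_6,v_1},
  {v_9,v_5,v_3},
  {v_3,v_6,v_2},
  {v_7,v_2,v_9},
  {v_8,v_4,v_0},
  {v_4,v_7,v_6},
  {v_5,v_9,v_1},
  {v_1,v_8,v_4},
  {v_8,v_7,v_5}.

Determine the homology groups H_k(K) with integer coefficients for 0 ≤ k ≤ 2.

Take the total order v_0 < v_1 < v_2 < v_3 < v_4 < v_5 < v_6 < v_7 < v_8 < v_9 on the vertex set. Then K (dimension 2) consists of the simplices:

  0-simplices (10): [v_0], [v_1], [v_2], [v_3], [v_4], [v_5], [v_6], [v_7], [v_8], [v_9]
  1-simplices (30): (30 of them)
  2-simplices (20): (20 of them)

giving chain groups C_0 ≅ Z^10, C_1 ≅ Z^30, C_2 ≅ Z^20.

Boundary ∂_1: C_1 → C_0 sends each edge [p,q] (with p < q) to q − p. For instance
  ∂[v_1,v_8] = [v_8] − [v_1].
The resulting 10×30 matrix has rank 9, and its Smith normal form has invariant factors (1,1,1,1,1,1,1,1,1).

∂_2: C_2 → C_1 sends each 2-simplex [p,q,r] to [q,r] − [p,r] + [p,q]. For instance
  ∂[v_4,v_7,v_9] = [v_7,v_9] − [v_4,v_9] + [v_4,v_7],
  ∂[v_4,v_6,v_7] = [v_6,v_7] − [v_4,v_7] + [v_4,v_6].
As a 30×20 matrix over Z this has rank 20, with invariant factors (1,1,1,1,1,1,1,1,1,1,1,1,1,1,1,1,1,1,1,2).

Now H_k = ker ∂_k / im ∂_{k+1}, so:

  H_0: rank C_0 − rank ∂_1 = 10 − 9 = 1, and the invariant factors of ∂_1 are all 1, so H_0 ≅ Z.
  H_1: rank ker ∂_1 − rank ∂_2 = (30 − 9) − 20 = 1, and ∂_2 has invariant factor 2 > 1, so H_1 ≅ Z ⊕ Z/2.
  H_2: rank ker ∂_2 − rank ∂_3 = (20 − 20) − 0 = 0, and there is no ∂_3, so H_2 ≅ 0.

(K is a triangulation of the Klein bottle.)

H_0 ≅ Z,  H_1 ≅ Z ⊕ Z/2,  H_2 = 0.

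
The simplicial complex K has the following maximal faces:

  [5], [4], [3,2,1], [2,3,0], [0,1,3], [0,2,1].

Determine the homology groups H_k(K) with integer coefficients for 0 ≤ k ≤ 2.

Take the total order 0 < 1 < 2 < 3 < 4 < 5 on the vertex set. Then K (dimension 2) consists of the simplices:

  0-simplices (6): [0], [1], [2], [3], [4], [5]
  1-simplices (6): [0,1], [0,2], [0,3], [1,2], [1,3], [2,3]
  2-simplices (4): [0,1,2], [0,1,3], [0,2,3], [1,2,3]

Hence C_0 ≅ Z^6, C_1 ≅ Z^6, C_2 ≅ Z^4.

∂_1: C_1 → C_0 is given by ∂[p,q] = [q] − [p]. For instance
  ∂[0,3] = [3] − [0].
As a 6×6 matrix over Z this has rank 3, with invariant factors (1,1,1).

The boundary map ∂_2: C_2 → C_1 maps a triangle to the signed sum of its edges. For instance
  ∂[0,1,3] = [1,3] − [0,3] + [0,1],
  ∂[0,1,2] = [1,2] − [0,2] + [0,1].
The 6×4 boundary matrix has rank 3 and Smith normal form diag(1,1,1).

Computing H_k = (kernel of ∂_k) / (image of ∂_{k+1}):

  H_0: rank C_0 − rank ∂_1 = 6 − 3 = 3, and the invariant factors of ∂_1 are all 1, so H_0 ≅ Z^3.
  H_1: rank ker ∂_1 − rank ∂_2 = (6 − 3) − 3 = 0, and the invariant factors of ∂_2 are all 1, so H_1 ≅ 0.
  H_2: rank ker ∂_2 − rank ∂_3 = (4 − 3) − 0 = 1, and there is no ∂_3, so H_2 ≅ Z.

H_0 ≅ Z^3,  H_1 = 0,  H_2 ≅ Z.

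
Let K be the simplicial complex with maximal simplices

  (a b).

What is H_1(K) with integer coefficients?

We work with the vertex ordering a < b. The simplices of K, each written with vertices in increasing order, are:

  0-simplices (2): a, b
  1-simplices (1): ab

giving chain groups C_0 ≅ Z^2, C_1 ≅ Z^1.

The boundary map ∂_1: C_1 → C_0 maps an edge to its endpoints' difference, ∂[p,q] = q − p. For instance
  ∂ab = b − a.
As a 2×1 matrix over Z this has rank 1, with invariant factors (1).

From H_k ≅ ker(∂_k) / im(∂_{k+1}) we obtain:

  H_1: rank ker ∂_1 − rank ∂_2 = (1 − 1) − 0 = 0, and there is no ∂_2, so H_1 ≅ 0.

(K is a triangulation of the 1-simplex.)

H_1 ≅ 0.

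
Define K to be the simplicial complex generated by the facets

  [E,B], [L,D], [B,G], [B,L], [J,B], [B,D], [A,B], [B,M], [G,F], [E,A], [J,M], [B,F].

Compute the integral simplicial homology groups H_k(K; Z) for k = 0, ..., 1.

H_0 = Z,  H_1 = Z^4.

Take the total order A < B < D < E < F < G < J < L < M on the vertex set. Then K (dimension 1) consists of the simplices:

  0-simplices (9): A, B, D, E, F, G, J, L, M
  1-simplices (12): AB, AE, BD, BE, BF, BG, BJ, BL, BM, DL, FG, JM

Hence C_0 ≅ Z^9, C_1 ≅ Z^12.

Boundary ∂_1: C_1 → C_0 sends each edge [p,q] (with p < q) to q − p. For instance
  ∂BJ = J − B.
The 9×12 boundary matrix has rank 8 and Smith normal form diag(1,1,1,1,1,1,1,1).

Reading off H_k = ker ∂_k / im ∂_{k+1}:

  H_0: rank C_0 − rank ∂_1 = 9 − 8 = 1, and the invariant factors of ∂_1 are all 1, so H_0 ≅ Z.
  H_1: rank ker ∂_1 − rank ∂_2 = (12 − 8) − 0 = 4, and there is no ∂_2, so H_1 ≅ Z^4.

As a check, the Euler characteristic is 9 − 12 = -3, which agrees with 1 − 4 = -3.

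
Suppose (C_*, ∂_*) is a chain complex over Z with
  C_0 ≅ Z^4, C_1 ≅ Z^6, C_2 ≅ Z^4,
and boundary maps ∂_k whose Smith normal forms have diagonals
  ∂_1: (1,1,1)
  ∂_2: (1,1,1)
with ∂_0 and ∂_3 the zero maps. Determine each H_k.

H_0 = Z,  H_1 = 0,  H_2 = Z.

H_0: b_0 = 4 − 0 − 3 = 1; torsion from ∂_1 factors > 1: none. So H_0 = Z.
H_1: b_1 = 6 − 3 − 3 = 0; torsion from ∂_2 factors > 1: none. So H_1 = 0.
H_2: b_2 = 4 − 3 − 0 = 1; torsion from ∂_3 factors > 1: none. So H_2 = Z.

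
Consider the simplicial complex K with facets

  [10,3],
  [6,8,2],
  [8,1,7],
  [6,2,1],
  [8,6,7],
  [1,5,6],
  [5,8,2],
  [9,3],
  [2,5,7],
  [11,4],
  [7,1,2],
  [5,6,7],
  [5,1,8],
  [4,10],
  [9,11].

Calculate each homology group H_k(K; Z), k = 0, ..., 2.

Take the total order 1 < 2 < 3 < 4 < 5 < 6 < 7 < 8 < 9 < 10 < 11 on the vertex set. Then K (dimension 2) consists of the simplices:

  0-simplices (11): [1], [2], [3], [4], [5], [6], [7], [8], [9], [10], [11]
  1-simplices (20): [1,2], [1,5], [1,6], [1,7], [1,8], [2,5], [2,6], [2,7], [2,8], [3,9], [3,10], [4,10], [4,11], [5,6], [5,7], [5,8], [6,7], [6,8], [7,8], [9,11]
  2-simplices (10): [1,2,6], [1,2,7], [1,5,6], [1,5,8], [1,7,8], [2,5,7], [2,5,8], [2,6,8], [5,6,7], [6,7,8]

so the chain groups are C_0 ≅ Z^11, C_1 ≅ Z^20, C_2 ≅ Z^10.

∂_1: C_1 → C_0 maps an edge to its endpoints' difference, ∂[p,q] = q − p. For instance
  ∂[6,7] = [7] − [6].
This gives a 11×20 integer matrix of rank 9; reducing to Smith normal form yields diagonal entries (1,1,1,1,1,1,1,1,1).

The boundary map ∂_2: C_2 → C_1 acts by ∂[p,q,r] = [q,r] − [p,r] + [p,q]. For instance
  ∂[1,2,6] = [2,6] − [1,6] + [1,2],
  ∂[6,7,8] = [7,8] − [6,8] + [6,7].
The 20×10 boundary matrix has rank 10 and Smith normal form diag(1,1,1,1,1,1,1,1,1,2).

Computing H_k = (kernel of ∂_k) / (image of ∂_{k+1}):

  H_0: rank C_0 − rank ∂_1 = 11 − 9 = 2, and the invariant factors of ∂_1 are all 1, so H_0 = Z^2.
  H_1: rank ker ∂_1 − rank ∂_2 = (20 − 9) − 10 = 1, and ∂_2 has invariant factor 2 > 1, so H_1 = Z ⊕ Z_2.
  H_2: rank ker ∂_2 − rank ∂_3 = (10 − 10) − 0 = 0, and there is no ∂_3, so H_2 = 0.

As a check, the Euler characteristic is 11 − 20 + 10 = 1, which agrees with 2 − 1 + 0 = 1.

H_0 = Z^2,  H_1 = Z ⊕ Z_2,  H_2 = 0.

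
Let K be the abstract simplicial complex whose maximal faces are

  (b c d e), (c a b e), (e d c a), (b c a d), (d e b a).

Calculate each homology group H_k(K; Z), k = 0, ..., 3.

We work with the vertex ordering a < b < c < d < e. The simplices of K, each written with vertices in increasing order, are:

  0-simplices (5): a, b, c, d, e
  1-simplices (10): ab, ac, ad, ae, bc, bd, be, cd, ce, de
  2-simplices (10): abc, abd, abe, acd, ace, ade, bcd, bce, bde, cde
  3-simplices (5): abcd, abce, abde, acde, bcde

Hence C_0 ≅ Z^5, C_1 ≅ Z^10, C_2 ≅ Z^10, C_3 ≅ Z^5.

∂_1: C_1 → C_0 sends each edge [p,q] (with p < q) to q − p.
The resulting 5×10 matrix has rank 4, and its Smith normal form has invariant factors (1,1,1,1).

Boundary ∂_2: C_2 → C_1 acts by ∂[p,q,r] = [q,r] − [p,r] + [p,q]. For instance
  ∂abd = bd − ad + ab,
  ∂cde = de − ce + cd.
The resulting 10×10 matrix has rank 6, and its Smith normal form has invariant factors (1,1,1,1,1,1).

Boundary ∂_3: C_3 → C_2 sends each 3-simplex σ to the alternating sum Σ_i (−1)^i (σ with its i-th vertex removed). For instance
  ∂abce = bce − ace + abe − abc,
  ∂abde = bde − ade + abe − abd.
The 10×5 boundary matrix has rank 4 and Smith normal form diag(1,1,1,1).

From H_k ≅ ker(∂_k) / im(∂_{k+1}) we obtain:

  H_0: rank C_0 − rank ∂_1 = 5 − 4 = 1, and the invariant factors of ∂_1 are all 1, so H_0 = Z.
  H_1: rank ker ∂_1 − rank ∂_2 = (10 − 4) − 6 = 0, and the invariant factors of ∂_2 are all 1, so H_1 = 0.
  H_2: rank ker ∂_2 − rank ∂_3 = (10 − 6) − 4 = 0, and the invariant factors of ∂_3 are all 1, so H_2 = 0.
  H_3: rank ker ∂_3 − rank ∂_4 = (5 − 4) − 0 = 1, and there is no ∂_4, so H_3 = Z.

As a check, the Euler characteristic is 5 − 10 + 10 − 5 = 0, which agrees with 1 − 0 + 0 − 1 = 0.

H_0 = Z,  H_1 = 0,  H_2 = 0,  H_3 = Z.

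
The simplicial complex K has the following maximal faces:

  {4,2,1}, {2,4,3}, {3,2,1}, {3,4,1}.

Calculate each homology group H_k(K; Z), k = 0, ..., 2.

H_0 ≅ Z,  H_1 = 0,  H_2 ≅ Z.

We work with the vertex ordering 1 < 2 < 3 < 4. The simplices of K, each written with vertices in increasing order, are:

  0-simplices (4): [1], [2], [3], [4]
  1-simplices (6): [1,2], [1,3], [1,4], [2,3], [2,4], [3,4]
  2-simplices (4): [1,2,3], [1,2,4], [1,3,4], [2,3,4]

giving chain groups C_0 ≅ Z^4, C_1 ≅ Z^6, C_2 ≅ Z^4.

Boundary ∂_1: C_1 → C_0 is given by ∂[p,q] = [q] − [p].
The 4×6 boundary matrix has rank 3 and Smith normal form diag(1,1,1).

∂_2: C_2 → C_1 acts by ∂[p,q,r] = [q,r] − [p,r] + [p,q]. For instance
  ∂[2,3,4] = [3,4] − [2,4] + [2,3],
  ∂[1,2,3] = [2,3] − [1,3] + [1,2].
This gives a 6×4 integer matrix of rank 3; reducing to Smith normal form yields diagonal entries (1,1,1).

From H_k ≅ ker(∂_k) / im(∂_{k+1}) we obtain:

  H_0: rank C_0 − rank ∂_1 = 4 − 3 = 1, and the invariant factors of ∂_1 are all 1, so H_0 ≅ Z.
  H_1: rank ker ∂_1 − rank ∂_2 = (6 − 3) − 3 = 0, and the invariant factors of ∂_2 are all 1, so H_1 ≅ 0.
  H_2: rank ker ∂_2 − rank ∂_3 = (4 − 3) − 0 = 1, and there is no ∂_3, so H_2 ≅ Z.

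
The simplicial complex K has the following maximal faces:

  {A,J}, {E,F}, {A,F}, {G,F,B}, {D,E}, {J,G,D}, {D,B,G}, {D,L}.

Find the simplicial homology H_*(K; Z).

H_0 ≅ Z,  H_1 ≅ Z^2,  H_2 = 0.

K has 8 vertices, 12 edges, 3 triangles.
rank ∂_0 = 0, rank ∂_1 = 7 ⇒ b_0 = 8 − 0 − 7 = 1; all invariant factors of ∂_1 are 1 so no torsion. So H_0 = Z.
rank ∂_1 = 7, rank ∂_2 = 3 ⇒ b_1 = 12 − 7 − 3 = 2; all invariant factors of ∂_2 are 1 so no torsion. So H_1 = Z^2.
rank ∂_2 = 3, rank ∂_3 = 0 ⇒ b_2 = 3 − 3 − 0 = 0. So H_2 = 0.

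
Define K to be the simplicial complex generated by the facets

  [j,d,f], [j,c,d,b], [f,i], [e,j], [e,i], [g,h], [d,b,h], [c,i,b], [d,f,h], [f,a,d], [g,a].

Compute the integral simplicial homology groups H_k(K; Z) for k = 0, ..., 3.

H_0 ≅ Z,  H_1 ≅ Z^3,  H_2 = 0,  H_3 = 0.

We work with the vertex ordering a < b < c < d < e < f < g < h < i < j. The simplices of K, each written with vertices in increasing order, are:

  0-simplices (10): a, b, c, d, e, f, g, h, i, j
  1-simplices (20): ad, af, ag, bc, bd, bh, bi, bj, cd, ci, cj, df, dh, dj, ei, ej, fh, fi, fj, gh
  2-simplices (9): adf, bcd, bci, bcj, bdh, bdj, cdj, dfh, dfj
  3-simplices (1): bcdj

Hence C_0 ≅ Z^10, C_1 ≅ Z^20, C_2 ≅ Z^9, C_3 ≅ Z^1.

∂_1: C_1 → C_0 sends each edge [p,q] (with p < q) to q − p. For instance
  ∂af = f − a.
The 10×20 boundary matrix has rank 9 and Smith normal form diag(1,1,1,1,1,1,1,1,1).

∂_2: C_2 → C_1 acts by ∂[p,q,r] = [q,r] − [p,r] + [p,q]. For instance
  ∂dfj = fj − dj + df,
  ∂bdj = dj − bj + bd.
As a 20×9 matrix over Z this has rank 8, with invariant factors (1,1,1,1,1,1,1,1).

∂_3: C_3 → C_2 sends each 3-simplex σ to the alternating sum Σ_i (−1)^i (σ with its i-th vertex removed). For instance
  ∂bcdj = cdj − bdj + bcj − bcd.
The 9×1 boundary matrix has rank 1 and Smith normal form diag(1).

From H_k ≅ ker(∂_k) / im(∂_{k+1}) we obtain:

  H_0: rank C_0 − rank ∂_1 = 10 − 9 = 1, and the invariant factors of ∂_1 are all 1, so H_0 = Z.
  H_1: rank ker ∂_1 − rank ∂_2 = (20 − 9) − 8 = 3, and the invariant factors of ∂_2 are all 1, so H_1 = Z^3.
  H_2: rank ker ∂_2 − rank ∂_3 = (9 − 8) − 1 = 0, and the invariant factors of ∂_3 are all 1, so H_2 = 0.
  H_3: rank ker ∂_3 − rank ∂_4 = (1 − 1) − 0 = 0, and there is no ∂_4, so H_3 = 0.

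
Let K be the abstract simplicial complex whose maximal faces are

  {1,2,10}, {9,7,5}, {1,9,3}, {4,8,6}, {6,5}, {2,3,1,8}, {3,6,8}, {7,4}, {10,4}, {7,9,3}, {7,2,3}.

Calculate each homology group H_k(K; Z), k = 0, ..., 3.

K has 10 vertices, 22 edges, 11 triangles, 1 3-simplex.
rank ∂_0 = 0, rank ∂_1 = 9 ⇒ b_0 = 10 − 0 − 9 = 1; all invariant factors of ∂_1 are 1 so no torsion. So H_0 = Z.
rank ∂_1 = 9, rank ∂_2 = 10 ⇒ b_1 = 22 − 9 − 10 = 3; all invariant factors of ∂_2 are 1 so no torsion. So H_1 = Z^3.
rank ∂_2 = 10, rank ∂_3 = 1 ⇒ b_2 = 11 − 10 − 1 = 0; all invariant factors of ∂_3 are 1 so no torsion. So H_2 = 0.
rank ∂_3 = 1, rank ∂_4 = 0 ⇒ b_3 = 1 − 1 − 0 = 0. So H_3 = 0.

H_0 = Z,  H_1 = Z^3,  H_2 = 0,  H_3 = 0.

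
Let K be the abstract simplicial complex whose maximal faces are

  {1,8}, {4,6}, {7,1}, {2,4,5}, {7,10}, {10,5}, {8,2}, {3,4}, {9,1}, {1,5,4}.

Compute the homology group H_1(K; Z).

H_1 = Z^2.

Order the vertices as 1 < 2 < 3 < 4 < 5 < 6 < 7 < 8 < 9 < 10. Listing each simplex with vertices in this order, K has dimension 2 with simplices:

  0-simplices (10): [1], [2], [3], [4], [5], [6], [7], [8], [9], [10]
  1-simplices (13): [1,4], [1,5], [1,7], [1,8], [1,9], [2,4], [2,5], [2,8], [3,4], [4,5], [4,6], [5,10], [7,10]
  2-simplices (2): [1,4,5], [2,4,5]

giving chain groups C_0 ≅ Z^10, C_1 ≅ Z^13, C_2 ≅ Z^2.

∂_1: C_1 → C_0 is given by ∂[p,q] = [q] − [p]. For instance
  ∂[2,5] = [5] − [2].
As a 10×13 matrix over Z this has rank 9, with invariant factors (1,1,1,1,1,1,1,1,1).

The boundary map ∂_2: C_2 → C_1 acts by ∂[p,q,r] = [q,r] − [p,r] + [p,q]. For instance
  ∂[1,4,5] = [4,5] − [1,5] + [1,4],
  ∂[2,4,5] = [4,5] − [2,5] + [2,4].
The 13×2 boundary matrix has rank 2 and Smith normal form diag(1,1).

From H_k ≅ ker(∂_k) / im(∂_{k+1}) we obtain:

  H_1: rank ker ∂_1 − rank ∂_2 = (13 − 9) − 2 = 2, and the invariant factors of ∂_2 are all 1, so H_1 ≅ Z^2.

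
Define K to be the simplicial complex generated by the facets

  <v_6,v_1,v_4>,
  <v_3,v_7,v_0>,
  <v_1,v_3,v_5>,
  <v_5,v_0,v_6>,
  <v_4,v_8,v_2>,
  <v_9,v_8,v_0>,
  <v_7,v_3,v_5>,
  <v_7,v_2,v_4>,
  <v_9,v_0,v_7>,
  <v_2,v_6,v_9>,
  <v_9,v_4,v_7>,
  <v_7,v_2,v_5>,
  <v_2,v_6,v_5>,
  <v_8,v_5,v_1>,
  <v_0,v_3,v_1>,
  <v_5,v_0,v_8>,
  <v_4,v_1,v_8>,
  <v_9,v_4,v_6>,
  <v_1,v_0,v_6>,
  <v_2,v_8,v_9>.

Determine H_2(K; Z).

H_2 = 0.

Fix the vertex order v_0 < v_1 < v_2 < v_3 < v_4 < v_5 < v_6 < v_7 < v_8 < v_9 and write every simplex with vertices in increasing order. Then dim K = 2 and the simplices of K are:

  0-simplices (10): [v_0], [v_1], [v_2], [v_3], [v_4], [v_5], [v_6], [v_7], [v_8], [v_9]
  1-simplices (30): (30 of them)
  2-simplices (20): (20 of them)

giving chain groups C_0 ≅ Z^10, C_1 ≅ Z^30, C_2 ≅ Z^20.

∂_1: C_1 → C_0 is given by ∂[p,q] = [q] − [p].
The 10×30 boundary matrix has rank 9 and Smith normal form diag(1,1,1,1,1,1,1,1,1).

The boundary map ∂_2: C_2 → C_1 sends each 2-simplex [p,q,r] to [q,r] − [p,r] + [p,q]. For instance
  ∂[v_2,v_6,v_9] = [v_6,v_9] − [v_2,v_9] + [v_2,v_6],
  ∂[v_4,v_6,v_9] = [v_6,v_9] − [v_4,v_9] + [v_4,v_6].
The 30×20 boundary matrix has rank 20 and Smith normal form diag(1,1,1,1,1,1,1,1,1,1,1,1,1,1,1,1,1,1,1,2).

Reading off H_k = ker ∂_k / im ∂_{k+1}:

  H_2: rank ker ∂_2 − rank ∂_3 = (20 − 20) − 0 = 0, and there is no ∂_3, so H_2 = 0.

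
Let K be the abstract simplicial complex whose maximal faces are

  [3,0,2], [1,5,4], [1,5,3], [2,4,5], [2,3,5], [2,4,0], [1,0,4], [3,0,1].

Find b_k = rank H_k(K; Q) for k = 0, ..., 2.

b_0 = 1, b_1 = 0, b_2 = 1.

We work with the vertex ordering 0 < 1 < 2 < 3 < 4 < 5. The simplices of K, each written with vertices in increasing order, are:

  0-simplices (6): [0], [1], [2], [3], [4], [5]
  1-simplices (12): [0,1], [0,2], [0,3], [0,4], [1,3], [1,4], [1,5], [2,3], [2,4], [2,5], [3,5], [4,5]
  2-simplices (8): [0,1,3], [0,1,4], [0,2,3], [0,2,4], [1,3,5], [1,4,5], [2,3,5], [2,4,5]

so the chain groups are C_0 ≅ Z^6, C_1 ≅ Z^12, C_2 ≅ Z^8.

Boundary ∂_1: C_1 → C_0 sends each edge [p,q] (with p < q) to q − p.
This gives a 6×12 integer matrix of rank 5; reducing to Smith normal form yields diagonal entries (1,1,1,1,1).

The boundary map ∂_2: C_2 → C_1 sends each 2-simplex [p,q,r] to [q,r] − [p,r] + [p,q]. For instance
  ∂[1,4,5] = [4,5] − [1,5] + [1,4],
  ∂[0,1,4] = [1,4] − [0,4] + [0,1].
As a 12×8 matrix over Z this has rank 7, with invariant factors (1,1,1,1,1,1,1).

Reading off H_k = ker ∂_k / im ∂_{k+1}:

  H_0: rank C_0 − rank ∂_1 = 6 − 5 = 1, and the invariant factors of ∂_1 are all 1, so H_0 = Z.
  H_1: rank ker ∂_1 − rank ∂_2 = (12 − 5) − 7 = 0, and the invariant factors of ∂_2 are all 1, so H_1 = 0.
  H_2: rank ker ∂_2 − rank ∂_3 = (8 − 7) − 0 = 1, and there is no ∂_3, so H_2 = Z.

As a check, the Euler characteristic is 6 − 12 + 8 = 2, which agrees with 1 − 0 + 1 = 2.

Hence the Betti numbers are b_0 = 1, b_1 = 0, b_2 = 1.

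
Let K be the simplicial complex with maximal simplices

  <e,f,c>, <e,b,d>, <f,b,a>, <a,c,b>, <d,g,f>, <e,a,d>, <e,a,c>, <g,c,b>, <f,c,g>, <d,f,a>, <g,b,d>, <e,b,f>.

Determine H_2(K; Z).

H_2 ≅ 0.

Order the vertices as a < b < c < d < e < f < g. Listing each simplex with vertices in this order, K has dimension 2 with simplices:

  0-simplices (7): a, b, c, d, e, f, g
  1-simplices (18): ab, ac, ad, ae, af, bc, bd, be, bf, bg, ce, cf, cg, de, df, dg, ef, fg
  2-simplices (12): abc, abf, ace, ade, adf, bcg, bde, bdg, bef, cef, cfg, dfg

giving chain groups C_0 ≅ Z^7, C_1 ≅ Z^18, C_2 ≅ Z^12.

∂_1: C_1 → C_0 is given by ∂[p,q] = [q] − [p].
As a 7×18 matrix over Z this has rank 6, with invariant factors (1,1,1,1,1,1).

∂_2: C_2 → C_1 maps a triangle to the signed sum of its edges. For instance
  ∂adf = df − af + ad,
  ∂dfg = fg − dg + df.
The 18×12 boundary matrix has rank 12 and Smith normal form diag(1,1,1,1,1,1,1,1,1,1,1,2).

Reading off H_k = ker ∂_k / im ∂_{k+1}:

  H_2: rank ker ∂_2 − rank ∂_3 = (12 − 12) − 0 = 0, and there is no ∂_3, so H_2 = 0.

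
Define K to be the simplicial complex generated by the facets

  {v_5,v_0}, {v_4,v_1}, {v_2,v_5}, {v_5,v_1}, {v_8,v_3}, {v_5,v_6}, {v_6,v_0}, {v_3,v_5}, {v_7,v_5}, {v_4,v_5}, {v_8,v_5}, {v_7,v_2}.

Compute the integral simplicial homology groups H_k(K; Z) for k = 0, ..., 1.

H_0 ≅ Z,  H_1 ≅ Z^4.

We work with the vertex ordering v_0 < v_1 < v_2 < v_3 < v_4 < v_5 < v_6 < v_7 < v_8. The simplices of K, each written with vertices in increasing order, are:

  0-simplices (9): [v_0], [v_1], [v_2], [v_3], [v_4], [v_5], [v_6], [v_7], [v_8]
  1-simplices (12): [v_0,v_5], [v_0,v_6], [v_1,v_4], [v_1,v_5], [v_2,v_5], [v_2,v_7], [v_3,v_5], [v_3,v_8], [v_4,v_5], [v_5,v_6], [v_5,v_7], [v_5,v_8]

giving chain groups C_0 ≅ Z^9, C_1 ≅ Z^12.

Boundary ∂_1: C_1 → C_0 maps an edge to its endpoints' difference, ∂[p,q] = q − p.
This gives a 9×12 integer matrix of rank 8; reducing to Smith normal form yields diagonal entries (1,1,1,1,1,1,1,1).

Computing H_k = (kernel of ∂_k) / (image of ∂_{k+1}):

  H_0: rank C_0 − rank ∂_1 = 9 − 8 = 1, and the invariant factors of ∂_1 are all 1, so H_0 ≅ Z.
  H_1: rank ker ∂_1 − rank ∂_2 = (12 − 8) − 0 = 4, and there is no ∂_2, so H_1 ≅ Z^4.

As a check, the Euler characteristic is 9 − 12 = -3, which agrees with 1 − 4 = -3.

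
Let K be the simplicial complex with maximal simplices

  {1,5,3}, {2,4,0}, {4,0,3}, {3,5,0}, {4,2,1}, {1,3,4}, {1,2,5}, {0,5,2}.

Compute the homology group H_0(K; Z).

Fix the vertex order 0 < 1 < 2 < 3 < 4 < 5 and write every simplex with vertices in increasing order. Then dim K = 2 and the simplices of K are:

  0-simplices (6): [0], [1], [2], [3], [4], [5]
  1-simplices (12): [0,2], [0,3], [0,4], [0,5], [1,2], [1,3], [1,4], [1,5], [2,4], [2,5], [3,4], [3,5]
  2-simplices (8): [0,2,4], [0,2,5], [0,3,4], [0,3,5], [1,2,4], [1,2,5], [1,3,4], [1,3,5]

so the chain groups are C_0 ≅ Z^6, C_1 ≅ Z^12, C_2 ≅ Z^8.

The boundary map ∂_1: C_1 → C_0 maps an edge to its endpoints' difference, ∂[p,q] = q − p. For instance
  ∂[1,2] = [2] − [1].
The 6×12 boundary matrix has rank 5 and Smith normal form diag(1,1,1,1,1).

∂_2: C_2 → C_1 acts by ∂[p,q,r] = [q,r] − [p,r] + [p,q]. For instance
  ∂[0,2,5] = [2,5] − [0,5] + [0,2],
  ∂[0,3,4] = [3,4] − [0,4] + [0,3].
As a 12×8 matrix over Z this has rank 7, with invariant factors (1,1,1,1,1,1,1).

Reading off H_k = ker ∂_k / im ∂_{k+1}:

  H_0: rank C_0 − rank ∂_1 = 6 − 5 = 1, and the invariant factors of ∂_1 are all 1, so H_0 ≅ Z.

(K is a triangulation of the 2-sphere S^2.)

H_0 ≅ Z.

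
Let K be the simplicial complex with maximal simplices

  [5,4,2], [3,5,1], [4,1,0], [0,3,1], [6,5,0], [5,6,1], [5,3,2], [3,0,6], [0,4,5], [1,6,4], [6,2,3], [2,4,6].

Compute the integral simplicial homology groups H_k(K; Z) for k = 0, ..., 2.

Take the total order 0 < 1 < 2 < 3 < 4 < 5 < 6 on the vertex set. Then K (dimension 2) consists of the simplices:

  0-simplices (7): [0], [1], [2], [3], [4], [5], [6]
  1-simplices (18): [0,1], [0,3], [0,4], [0,5], [0,6], [1,3], [1,4], [1,5], [1,6], [2,3], [2,4], [2,5], [2,6], [3,5], [3,6], [4,5], [4,6], [5,6]
  2-simplices (12): [0,1,3], [0,1,4], [0,3,6], [0,4,5], [0,5,6], [1,3,5], [1,4,6], [1,5,6], [2,3,5], [2,3,6], [2,4,5], [2,4,6]

Hence C_0 ≅ Z^7, C_1 ≅ Z^18, C_2 ≅ Z^12.

Boundary ∂_1: C_1 → C_0 maps an edge to its endpoints' difference, ∂[p,q] = q − p.
As a 7×18 matrix over Z this has rank 6, with invariant factors (1,1,1,1,1,1).

Boundary ∂_2: C_2 → C_1 maps a triangle to the signed sum of its edges. For instance
  ∂[0,1,3] = [1,3] − [0,3] + [0,1],
  ∂[2,4,5] = [4,5] − [2,5] + [2,4].
As a 18×12 matrix over Z this has rank 12, with invariant factors (1,1,1,1,1,1,1,1,1,1,1,2).

Reading off H_k = ker ∂_k / im ∂_{k+1}:

  H_0: rank C_0 − rank ∂_1 = 7 − 6 = 1, and the invariant factors of ∂_1 are all 1, so H_0 ≅ Z.
  H_1: rank ker ∂_1 − rank ∂_2 = (18 − 6) − 12 = 0, and ∂_2 has invariant factor 2 > 1, so H_1 ≅ Z/2.
  H_2: rank ker ∂_2 − rank ∂_3 = (12 − 12) − 0 = 0, and there is no ∂_3, so H_2 ≅ 0.

As a check, the Euler characteristic is 7 − 18 + 12 = 1, which agrees with 1 − 0 + 0 = 1.
(K is a triangulation of the real projective plane RP^2.)

H_0 ≅ Z,  H_1 ≅ Z/2,  H_2 = 0.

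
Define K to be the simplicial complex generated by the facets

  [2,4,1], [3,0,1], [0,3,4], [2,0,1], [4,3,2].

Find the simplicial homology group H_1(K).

Fix the vertex order 0 < 1 < 2 < 3 < 4 and write every simplex with vertices in increasing order. Then dim K = 2 and the simplices of K are:

  0-simplices (5): [0], [1], [2], [3], [4]
  1-simplices (10): [0,1], [0,2], [0,3], [0,4], [1,2], [1,3], [1,4], [2,3], [2,4], [3,4]
  2-simplices (5): [0,1,2], [0,1,3], [0,3,4], [1,2,4], [2,3,4]

Hence C_0 ≅ Z^5, C_1 ≅ Z^10, C_2 ≅ Z^5.

Boundary ∂_1: C_1 → C_0 sends each edge [p,q] (with p < q) to q − p. For instance
  ∂[2,3] = [3] − [2].
The resulting 5×10 matrix has rank 4, and its Smith normal form has invariant factors (1,1,1,1).

∂_2: C_2 → C_1 maps a triangle to the signed sum of its edges. For instance
  ∂[0,3,4] = [3,4] − [0,4] + [0,3],
  ∂[1,2,4] = [2,4] − [1,4] + [1,2].
This gives a 10×5 integer matrix of rank 5; reducing to Smith normal form yields diagonal entries (1,1,1,1,1).

Computing H_k = (kernel of ∂_k) / (image of ∂_{k+1}):

  H_1: rank ker ∂_1 − rank ∂_2 = (10 − 4) − 5 = 1, and the invariant factors of ∂_2 are all 1, so H_1 ≅ Z.

(K is a triangulation of the Möbius band.)

H_1 ≅ Z.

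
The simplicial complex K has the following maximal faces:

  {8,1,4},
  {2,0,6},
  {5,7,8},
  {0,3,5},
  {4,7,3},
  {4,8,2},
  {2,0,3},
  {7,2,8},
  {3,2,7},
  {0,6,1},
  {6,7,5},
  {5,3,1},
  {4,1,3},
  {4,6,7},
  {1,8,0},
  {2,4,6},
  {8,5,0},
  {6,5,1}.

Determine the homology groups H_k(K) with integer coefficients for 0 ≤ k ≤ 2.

H_0 = Z,  H_1 = Z ⊕ Z/2,  H_2 = 0.

Take the total order 0 < 1 < 2 < 3 < 4 < 5 < 6 < 7 < 8 on the vertex set. Then K (dimension 2) consists of the simplices:

  0-simplices (9): [0], [1], [2], [3], [4], [5], [6], [7], [8]
  1-simplices (27): (27 of them)
  2-simplices (18): [0,1,6], [0,1,8], [0,2,3], [0,2,6], [0,3,5], [0,5,8], [1,3,4], [1,3,5], [1,4,8], [1,5,6], [2,3,7], [2,4,6], [2,4,8], [2,7,8], [3,4,7], [4,6,7], [5,6,7], [5,7,8]

so the chain groups are C_0 ≅ Z^9, C_1 ≅ Z^27, C_2 ≅ Z^18.

∂_1: C_1 → C_0 maps an edge to its endpoints' difference, ∂[p,q] = q − p.
The resulting 9×27 matrix has rank 8, and its Smith normal form has invariant factors (1,1,1,1,1,1,1,1).

∂_2: C_2 → C_1 maps a triangle to the signed sum of its edges. For instance
  ∂[1,5,6] = [5,6] − [1,6] + [1,5],
  ∂[0,5,8] = [5,8] − [0,8] + [0,5].
The resulting 27×18 matrix has rank 18, and its Smith normal form has invariant factors (1,1,1,1,1,1,1,1,1,1,1,1,1,1,1,1,1,2).

Reading off H_k = ker ∂_k / im ∂_{k+1}:

  H_0: rank C_0 − rank ∂_1 = 9 − 8 = 1, and the invariant factors of ∂_1 are all 1, so H_0 ≅ Z.
  H_1: rank ker ∂_1 − rank ∂_2 = (27 − 8) − 18 = 1, and ∂_2 has invariant factor 2 > 1, so H_1 ≅ Z ⊕ Z/2.
  H_2: rank ker ∂_2 − rank ∂_3 = (18 − 18) − 0 = 0, and there is no ∂_3, so H_2 ≅ 0.

As a check, the Euler characteristic is 9 − 27 + 18 = 0, which agrees with 1 − 1 + 0 = 0.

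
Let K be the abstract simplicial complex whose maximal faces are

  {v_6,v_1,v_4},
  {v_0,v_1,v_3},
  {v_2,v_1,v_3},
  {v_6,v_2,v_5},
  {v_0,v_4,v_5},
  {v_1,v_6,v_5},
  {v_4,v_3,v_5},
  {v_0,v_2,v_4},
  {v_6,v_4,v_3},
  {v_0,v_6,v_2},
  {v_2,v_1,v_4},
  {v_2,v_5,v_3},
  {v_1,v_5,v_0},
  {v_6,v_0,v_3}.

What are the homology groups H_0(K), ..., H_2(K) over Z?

H_0 = Z,  H_1 = Z^2,  H_2 = Z.

Order the vertices as v_0 < v_1 < v_2 < v_3 < v_4 < v_5 < v_6. Listing each simplex with vertices in this order, K has dimension 2 with simplices:

  0-simplices (7): [v_0], [v_1], [v_2], [v_3], [v_4], [v_5], [v_6]
  1-simplices (21): (21 of them)
  2-simplices (14): (14 of them)

Hence C_0 ≅ Z^7, C_1 ≅ Z^21, C_2 ≅ Z^14.

The boundary map ∂_1: C_1 → C_0 maps an edge to its endpoints' difference, ∂[p,q] = q − p.
The resulting 7×21 matrix has rank 6, and its Smith normal form has invariant factors (1,1,1,1,1,1).

The boundary map ∂_2: C_2 → C_1 sends each 2-simplex [p,q,r] to [q,r] − [p,r] + [p,q]. For instance
  ∂[v_2,v_3,v_5] = [v_3,v_5] − [v_2,v_5] + [v_2,v_3],
  ∂[v_1,v_2,v_4] = [v_2,v_4] − [v_1,v_4] + [v_1,v_2].
The 21×14 boundary matrix has rank 13 and Smith normal form diag(1,1,1,1,1,1,1,1,1,1,1,1,1).

Reading off H_k = ker ∂_k / im ∂_{k+1}:

  H_0: rank C_0 − rank ∂_1 = 7 − 6 = 1, and the invariant factors of ∂_1 are all 1, so H_0 ≅ Z.
  H_1: rank ker ∂_1 − rank ∂_2 = (21 − 6) − 13 = 2, and the invariant factors of ∂_2 are all 1, so H_1 ≅ Z^2.
  H_2: rank ker ∂_2 − rank ∂_3 = (14 − 13) − 0 = 1, and there is no ∂_3, so H_2 ≅ Z.

(K is a triangulation of the torus T^2.)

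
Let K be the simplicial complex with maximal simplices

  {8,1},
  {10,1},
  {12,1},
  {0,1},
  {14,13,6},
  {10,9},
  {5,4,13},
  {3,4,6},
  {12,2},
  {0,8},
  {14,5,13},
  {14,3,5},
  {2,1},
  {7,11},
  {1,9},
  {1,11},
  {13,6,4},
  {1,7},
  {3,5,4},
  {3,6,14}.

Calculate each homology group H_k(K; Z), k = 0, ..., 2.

Take the total order 0 < 1 < 2 < 3 < 4 < 5 < 6 < 7 < 8 < 9 < 10 < 11 < 12 < 13 < 14 on the vertex set. Then K (dimension 2) consists of the simplices:

  0-simplices (15): [0], [1], [2], [3], [4], [5], [6], [7], [8], [9], [10], [11], [12], [13], [14]
  1-simplices (24): (24 of them)
  2-simplices (8): [3,4,5], [3,4,6], [3,5,14], [3,6,14], [4,5,13], [4,6,13], [5,13,14], [6,13,14]

giving chain groups C_0 ≅ Z^15, C_1 ≅ Z^24, C_2 ≅ Z^8.

∂_1: C_1 → C_0 sends each edge [p,q] (with p < q) to q − p. For instance
  ∂[1,2] = [2] − [1].
As a 15×24 matrix over Z this has rank 13, with invariant factors (1,1,1,1,1,1,1,1,1,1,1,1,1).

∂_2: C_2 → C_1 acts by ∂[p,q,r] = [q,r] − [p,r] + [p,q]. For instance
  ∂[4,6,13] = [6,13] − [4,13] + [4,6],
  ∂[3,5,14] = [5,14] − [3,14] + [3,5].
This gives a 24×8 integer matrix of rank 7; reducing to Smith normal form yields diagonal entries (1,1,1,1,1,1,1).

Now H_k = ker ∂_k / im ∂_{k+1}, so:

  H_0: rank C_0 − rank ∂_1 = 15 − 13 = 2, and the invariant factors of ∂_1 are all 1, so H_0 ≅ Z^2.
  H_1: rank ker ∂_1 − rank ∂_2 = (24 − 13) − 7 = 4, and the invariant factors of ∂_2 are all 1, so H_1 ≅ Z^4.
  H_2: rank ker ∂_2 − rank ∂_3 = (8 − 7) − 0 = 1, and there is no ∂_3, so H_2 ≅ Z.

H_0 ≅ Z^2,  H_1 ≅ Z^4,  H_2 ≅ Z.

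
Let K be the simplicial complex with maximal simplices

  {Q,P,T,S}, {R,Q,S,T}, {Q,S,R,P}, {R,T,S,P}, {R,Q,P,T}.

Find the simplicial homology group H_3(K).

We work with the vertex ordering P < Q < R < S < T. The simplices of K, each written with vertices in increasing order, are:

  0-simplices (5): P, Q, R, S, T
  1-simplices (10): PQ, PR, PS, PT, QR, QS, QT, RS, RT, ST
  2-simplices (10): PQR, PQS, PQT, PRS, PRT, PST, QRS, QRT, QST, RST
  3-simplices (5): PQRS, PQRT, PQST, PRST, QRST

Hence C_0 ≅ Z^5, C_1 ≅ Z^10, C_2 ≅ Z^10, C_3 ≅ Z^5.

The boundary map ∂_1: C_1 → C_0 sends each edge [p,q] (with p < q) to q − p.
As a 5×10 matrix over Z this has rank 4, with invariant factors (1,1,1,1).

The boundary map ∂_2: C_2 → C_1 maps a triangle to the signed sum of its edges. For instance
  ∂QRS = RS − QS + QR,
  ∂PQS = QS − PS + PQ.
The 10×10 boundary matrix has rank 6 and Smith normal form diag(1,1,1,1,1,1).

∂_3: C_3 → C_2 sends each 3-simplex σ to the alternating sum Σ_i (−1)^i (σ with its i-th vertex removed). For instance
  ∂PRST = RST − PST + PRT − PRS,
  ∂PQRT = QRT − PRT + PQT − PQR.
This gives a 10×5 integer matrix of rank 4; reducing to Smith normal form yields diagonal entries (1,1,1,1).

Reading off H_k = ker ∂_k / im ∂_{k+1}:

  H_3: rank ker ∂_3 − rank ∂_4 = (5 − 4) − 0 = 1, and there is no ∂_4, so H_3 ≅ Z.

H_3 ≅ Z.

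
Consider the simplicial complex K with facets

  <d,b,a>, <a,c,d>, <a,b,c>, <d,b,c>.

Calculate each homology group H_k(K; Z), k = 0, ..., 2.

Fix the vertex order a < b < c < d and write every simplex with vertices in increasing order. Then dim K = 2 and the simplices of K are:

  0-simplices (4): a, b, c, d
  1-simplices (6): ab, ac, ad, bc, bd, cd
  2-simplices (4): abc, abd, acd, bcd

giving chain groups C_0 ≅ Z^4, C_1 ≅ Z^6, C_2 ≅ Z^4.

∂_1: C_1 → C_0 is given by ∂[p,q] = [q] − [p]. For instance
  ∂cd = d − c.
This gives a 4×6 integer matrix of rank 3; reducing to Smith normal form yields diagonal entries (1,1,1).

Boundary ∂_2: C_2 → C_1 sends each 2-simplex [p,q,r] to [q,r] − [p,r] + [p,q]. For instance
  ∂abd = bd − ad + ab,
  ∂abc = bc − ac + ab.
As a 6×4 matrix over Z this has rank 3, with invariant factors (1,1,1).

Reading off H_k = ker ∂_k / im ∂_{k+1}:

  H_0: rank C_0 − rank ∂_1 = 4 − 3 = 1, and the invariant factors of ∂_1 are all 1, so H_0 ≅ Z.
  H_1: rank ker ∂_1 − rank ∂_2 = (6 − 3) − 3 = 0, and the invariant factors of ∂_2 are all 1, so H_1 ≅ 0.
  H_2: rank ker ∂_2 − rank ∂_3 = (4 − 3) − 0 = 1, and there is no ∂_3, so H_2 ≅ Z.

H_0 ≅ Z,  H_1 = 0,  H_2 ≅ Z.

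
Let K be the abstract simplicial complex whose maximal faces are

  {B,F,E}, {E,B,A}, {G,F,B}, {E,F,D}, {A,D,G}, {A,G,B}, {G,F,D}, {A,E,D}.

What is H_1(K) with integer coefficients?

H_1 = 0.

Order the vertices as A < B < D < E < F < G. Listing each simplex with vertices in this order, K has dimension 2 with simplices:

  0-simplices (6): A, B, D, E, F, G
  1-simplices (12): AB, AD, AE, AG, BE, BF, BG, DE, DF, DG, EF, FG
  2-simplices (8): ABE, ABG, ADE, ADG, BEF, BFG, DEF, DFG

giving chain groups C_0 ≅ Z^6, C_1 ≅ Z^12, C_2 ≅ Z^8.

∂_1: C_1 → C_0 is given by ∂[p,q] = [q] − [p]. For instance
  ∂DG = G − D.
As a 6×12 matrix over Z this has rank 5, with invariant factors (1,1,1,1,1).

∂_2: C_2 → C_1 sends each 2-simplex [p,q,r] to [q,r] − [p,r] + [p,q]. For instance
  ∂BEF = EF − BF + BE,
  ∂ADE = DE − AE + AD.
The 12×8 boundary matrix has rank 7 and Smith normal form diag(1,1,1,1,1,1,1).

Now H_k = ker ∂_k / im ∂_{k+1}, so:

  H_1: rank ker ∂_1 − rank ∂_2 = (12 − 5) − 7 = 0, and the invariant factors of ∂_2 are all 1, so H_1 = 0.

(K is a triangulation of the 2-sphere S^2.)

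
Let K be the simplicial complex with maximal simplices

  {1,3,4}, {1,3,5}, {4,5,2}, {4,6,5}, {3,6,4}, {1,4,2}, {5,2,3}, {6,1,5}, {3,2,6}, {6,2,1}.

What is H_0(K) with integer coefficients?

Take the total order 1 < 2 < 3 < 4 < 5 < 6 on the vertex set. Then K (dimension 2) consists of the simplices:

  0-simplices (6): [1], [2], [3], [4], [5], [6]
  1-simplices (15): [1,2], [1,3], [1,4], [1,5], [1,6], [2,3], [2,4], [2,5], [2,6], [3,4], [3,5], [3,6], [4,5], [4,6], [5,6]
  2-simplices (10): [1,2,4], [1,2,6], [1,3,4], [1,3,5], [1,5,6], [2,3,5], [2,3,6], [2,4,5], [3,4,6], [4,5,6]

giving chain groups C_0 ≅ Z^6, C_1 ≅ Z^15, C_2 ≅ Z^10.

The boundary map ∂_1: C_1 → C_0 sends each edge [p,q] (with p < q) to q − p.
As a 6×15 matrix over Z this has rank 5, with invariant factors (1,1,1,1,1).

∂_2: C_2 → C_1 maps a triangle to the signed sum of its edges. For instance
  ∂[1,5,6] = [5,6] − [1,6] + [1,5],
  ∂[1,3,5] = [3,5] − [1,5] + [1,3].
The resulting 15×10 matrix has rank 10, and its Smith normal form has invariant factors (1,1,1,1,1,1,1,1,1,2).

Reading off H_k = ker ∂_k / im ∂_{k+1}:

  H_0: rank C_0 − rank ∂_1 = 6 − 5 = 1, and the invariant factors of ∂_1 are all 1, so H_0 ≅ Z.

H_0 = Z.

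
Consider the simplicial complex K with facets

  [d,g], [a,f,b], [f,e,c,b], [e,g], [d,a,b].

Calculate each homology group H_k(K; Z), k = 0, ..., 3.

H_0 = Z,  H_1 = Z,  H_2 = 0,  H_3 = 0.

Take the total order a < b < c < d < e < f < g on the vertex set. Then K (dimension 3) consists of the simplices:

  0-simplices (7): a, b, c, d, e, f, g
  1-simplices (12): ab, ad, af, bc, bd, be, bf, ce, cf, dg, ef, eg
  2-simplices (6): abd, abf, bce, bcf, bef, cef
  3-simplices (1): bcef

Hence C_0 ≅ Z^7, C_1 ≅ Z^12, C_2 ≅ Z^6, C_3 ≅ Z^1.

∂_1: C_1 → C_0 sends each edge [p,q] (with p < q) to q − p. For instance
  ∂af = f − a.
The resulting 7×12 matrix has rank 6, and its Smith normal form has invariant factors (1,1,1,1,1,1).

Boundary ∂_2: C_2 → C_1 sends each 2-simplex [p,q,r] to [q,r] − [p,r] + [p,q]. For instance
  ∂abd = bd − ad + ab,
  ∂cef = ef − cf + ce.
As a 12×6 matrix over Z this has rank 5, with invariant factors (1,1,1,1,1).

∂_3: C_3 → C_2 sends each 3-simplex σ to the alternating sum Σ_i (−1)^i (σ with its i-th vertex removed). For instance
  ∂bcef = cef − bef + bcf − bce.
The 6×1 boundary matrix has rank 1 and Smith normal form diag(1).

Computing H_k = (kernel of ∂_k) / (image of ∂_{k+1}):

  H_0: rank C_0 − rank ∂_1 = 7 − 6 = 1, and the invariant factors of ∂_1 are all 1, so H_0 ≅ Z.
  H_1: rank ker ∂_1 − rank ∂_2 = (12 − 6) − 5 = 1, and the invariant factors of ∂_2 are all 1, so H_1 ≅ Z.
  H_2: rank ker ∂_2 − rank ∂_3 = (6 − 5) − 1 = 0, and the invariant factors of ∂_3 are all 1, so H_2 ≅ 0.
  H_3: rank ker ∂_3 − rank ∂_4 = (1 − 1) − 0 = 0, and there is no ∂_4, so H_3 ≅ 0.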